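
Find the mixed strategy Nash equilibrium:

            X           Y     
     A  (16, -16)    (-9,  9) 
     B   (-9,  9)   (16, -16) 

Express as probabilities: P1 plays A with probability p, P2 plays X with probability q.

p = 0.5, q = 0.5

Work:
Find probabilities that make opponent indifferent:
P2 chooses q to make P1 indifferent between A and B
P1 chooses p to make P2 indifferent between X and Y
Mixed NE: P1 plays (A: 0.5, B: 0.5), P2 plays (X: 0.5, Y: 0.5)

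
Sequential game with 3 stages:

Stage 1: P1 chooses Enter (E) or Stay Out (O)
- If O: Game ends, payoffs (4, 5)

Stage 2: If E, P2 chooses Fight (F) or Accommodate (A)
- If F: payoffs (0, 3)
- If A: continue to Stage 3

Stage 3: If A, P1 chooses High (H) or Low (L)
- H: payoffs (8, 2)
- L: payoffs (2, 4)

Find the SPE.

SPE: (O, F, H); Outcome (4, 5)

Work:
Stage 3: P1 chooses H (8 vs 2)
Stage 2: P2: F->3, A->2 (anticipating H). Choose F
Stage 1: P1: O->4, E->0 (anticipating F, H). Choose O
SPE path: O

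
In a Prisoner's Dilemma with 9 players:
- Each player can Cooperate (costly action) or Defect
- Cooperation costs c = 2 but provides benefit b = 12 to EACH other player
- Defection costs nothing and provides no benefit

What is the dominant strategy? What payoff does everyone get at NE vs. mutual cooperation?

Dominant: Defect; NE payoff = 0; Coop payoff = 94

Work:
Defect dominates (saves cost c = 2, benefit to others is external)
NE: All defect → everyone gets 0
If all cooperate: each receives (8)×12 - 2 = 94
Social dilemma: 94 > 0 but NE gives 0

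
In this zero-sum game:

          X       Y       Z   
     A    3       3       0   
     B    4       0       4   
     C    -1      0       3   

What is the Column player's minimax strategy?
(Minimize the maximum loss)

Column should play Y, value = 3

Work:
Column player minimizes Row's maximum payoff:
Column X: max payoff to Row = 4
Column Y: max payoff to Row = 3
Column Z: max payoff to Row = 4
Minimum is 3, achieved by column Y.
Minimax strategy: Y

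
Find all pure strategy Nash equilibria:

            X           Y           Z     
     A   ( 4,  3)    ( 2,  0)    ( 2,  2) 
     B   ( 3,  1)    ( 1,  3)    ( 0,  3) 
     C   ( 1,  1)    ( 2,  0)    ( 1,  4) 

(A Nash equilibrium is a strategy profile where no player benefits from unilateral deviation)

Nash equilibrium: (A, X)

Work:
Best responses:
  P1 vs X: payoffs [4, 3, 1] → best response A (payoff 4)
  P1 vs Y: payoffs [2, 1, 2] → best response A/C (payoff 2)
  P1 vs Z: payoffs [2, 0, 1] → best response A (payoff 2)
  P2 vs A: payoffs [3, 0, 2] → best response X (payoff 3)
  P2 vs B: payoffs [1, 3, 3] → best response Y/Z (payoff 3)
  P2 vs C: payoffs [1, 0, 4] → best response Z (payoff 4)
Mutual best responses: (A,X) → Nash equilibria.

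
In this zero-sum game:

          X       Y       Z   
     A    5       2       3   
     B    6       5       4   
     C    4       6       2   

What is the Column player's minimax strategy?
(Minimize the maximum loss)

Column should play Z, value = 4

Work:
Column player minimizes Row's maximum payoff:
Column X: max payoff to Row = 6
Column Y: max payoff to Row = 6
Column Z: max payoff to Row = 4
Minimum is 4, achieved by column Z.
Minimax strategy: Z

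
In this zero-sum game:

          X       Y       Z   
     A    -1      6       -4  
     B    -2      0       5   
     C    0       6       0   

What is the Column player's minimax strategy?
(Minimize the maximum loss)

Column should play X, value = 0

Work:
Column player minimizes Row's maximum payoff:
Column X: max payoff to Row = 0
Column Y: max payoff to Row = 6
Column Z: max payoff to Row = 5
Minimum is 0, achieved by column X.
Minimax strategy: X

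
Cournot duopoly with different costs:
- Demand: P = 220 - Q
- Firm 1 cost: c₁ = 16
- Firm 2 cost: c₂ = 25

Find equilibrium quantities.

q₁* = 71.0, q₂* = 62.0

Work:
Reaction: q₁ = (220 - 16 - q₂)/2
Reaction: q₂ = (220 - 25 - q₁)/2
Solve simultaneously:
q₁* = (220 - 2×16 + 25)/3 = 71.0
q₂* = (220 - 2×25 + 16)/3 = 62.0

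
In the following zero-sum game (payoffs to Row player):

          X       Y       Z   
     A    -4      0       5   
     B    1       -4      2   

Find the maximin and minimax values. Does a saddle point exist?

Maximin = -4, Minimax = 0, Saddle: False

Work:
Row minimums: [-4, -4] → maximin = -4
Column maximums: [1, 0, 5] → minimax = 0
No saddle point (maximin ≠ minimax). Mixed strategy needed.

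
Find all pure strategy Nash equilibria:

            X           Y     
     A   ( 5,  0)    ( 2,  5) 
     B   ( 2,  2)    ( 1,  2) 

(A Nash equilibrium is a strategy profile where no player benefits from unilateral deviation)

Nash equilibrium: (A, Y)

Work:
Best responses:
  P1 vs X: payoffs [5, 2] → best response A (payoff 5)
  P1 vs Y: payoffs [2, 1] → best response A (payoff 2)
  P2 vs A: payoffs [0, 5] → best response Y (payoff 5)
  P2 vs B: payoffs [2, 2] → best response X/Y (payoff 2)
Mutual best responses: (A,Y) → Nash equilibria.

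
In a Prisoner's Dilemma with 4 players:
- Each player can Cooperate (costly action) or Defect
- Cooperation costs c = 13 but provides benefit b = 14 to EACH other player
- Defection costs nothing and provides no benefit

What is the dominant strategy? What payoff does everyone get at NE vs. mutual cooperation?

Dominant: Defect; NE payoff = 0; Coop payoff = 29

Work:
Defect dominates (saves cost c = 13, benefit to others is external)
NE: All defect → everyone gets 0
If all cooperate: each receives (3)×14 - 13 = 29
Social dilemma: 29 > 0 but NE gives 0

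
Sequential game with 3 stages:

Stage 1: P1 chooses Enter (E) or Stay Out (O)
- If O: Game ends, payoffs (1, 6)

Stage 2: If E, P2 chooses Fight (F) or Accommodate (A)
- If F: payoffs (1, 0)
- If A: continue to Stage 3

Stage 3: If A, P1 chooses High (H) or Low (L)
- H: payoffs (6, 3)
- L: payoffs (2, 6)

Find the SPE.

SPE: (E, A, H); Outcome (6, 3)

Work:
Stage 3: P1 chooses H (6 vs 2)
Stage 2: P2: F->0, A->3 (anticipating H). Choose A
Stage 1: P1: O->1, E->6 (anticipating A, H). Choose E
SPE path: E -> A -> H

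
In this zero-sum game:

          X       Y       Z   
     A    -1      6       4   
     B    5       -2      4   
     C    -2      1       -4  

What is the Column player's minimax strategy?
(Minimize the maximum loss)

Column should play Z, value = 4

Work:
Column player minimizes Row's maximum payoff:
Column X: max payoff to Row = 5
Column Y: max payoff to Row = 6
Column Z: max payoff to Row = 4
Minimum is 4, achieved by column Z.
Minimax strategy: Z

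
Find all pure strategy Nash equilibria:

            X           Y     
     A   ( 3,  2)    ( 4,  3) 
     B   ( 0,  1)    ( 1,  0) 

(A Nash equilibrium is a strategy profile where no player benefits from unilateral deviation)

Nash equilibrium: (A, Y)

Work:
Best responses:
  P1 vs X: payoffs [3, 0] → best response A (payoff 3)
  P1 vs Y: payoffs [4, 1] → best response A (payoff 4)
  P2 vs A: payoffs [2, 3] → best response Y (payoff 3)
  P2 vs B: payoffs [1, 0] → best response X (payoff 1)
Mutual best responses: (A,Y) → Nash equilibria.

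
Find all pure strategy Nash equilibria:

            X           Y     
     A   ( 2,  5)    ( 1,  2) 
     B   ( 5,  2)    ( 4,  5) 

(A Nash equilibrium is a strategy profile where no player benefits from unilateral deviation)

Nash equilibrium: (B, Y)

Work:
Best responses:
  P1 vs X: payoffs [2, 5] → best response B (payoff 5)
  P1 vs Y: payoffs [1, 4] → best response B (payoff 4)
  P2 vs A: payoffs [5, 2] → best response X (payoff 5)
  P2 vs B: payoffs [2, 5] → best response Y (payoff 5)
Mutual best responses: (B,Y) → Nash equilibria.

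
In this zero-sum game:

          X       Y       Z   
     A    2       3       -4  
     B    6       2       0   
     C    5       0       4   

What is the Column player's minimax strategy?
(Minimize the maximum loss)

Column should play Y, value = 3

Work:
Column player minimizes Row's maximum payoff:
Column X: max payoff to Row = 6
Column Y: max payoff to Row = 3
Column Z: max payoff to Row = 4
Minimum is 3, achieved by column Y.
Minimax strategy: Y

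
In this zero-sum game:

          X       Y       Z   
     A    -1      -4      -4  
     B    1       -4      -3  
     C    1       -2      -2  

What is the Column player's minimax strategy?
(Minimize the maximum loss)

Column should play Y or Z (all achieve the minimum), value = -2

Work:
Column player minimizes Row's maximum payoff:
Column X: max payoff to Row = 1
Column Y: max payoff to Row = -2
Column Z: max payoff to Row = -2
Minimum is -2, achieved by columns Y, Z (tied).
Each of Y or Z is a minimax strategy.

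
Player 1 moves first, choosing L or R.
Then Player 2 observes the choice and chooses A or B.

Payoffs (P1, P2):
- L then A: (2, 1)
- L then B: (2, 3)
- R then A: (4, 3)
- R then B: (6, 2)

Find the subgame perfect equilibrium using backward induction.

P1 plays R, P2 plays B after L and A after R; Payoff (4, 3)

Work:
Backward induction:
After L: P2 chooses B → P1 gets 2
After R: P2 chooses A → P1 gets 4
P1 chooses R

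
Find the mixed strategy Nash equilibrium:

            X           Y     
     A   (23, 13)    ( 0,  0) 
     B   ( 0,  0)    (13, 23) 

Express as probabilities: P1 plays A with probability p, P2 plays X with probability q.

p = 0.6389, q = 0.3611

Work:
Find probabilities that make opponent indifferent:
P2 chooses q to make P1 indifferent between A and B
P1 chooses p to make P2 indifferent between X and Y
Mixed NE: P1 plays (A: 0.6389, B: 0.3611), P2 plays (X: 0.3611, Y: 0.6389)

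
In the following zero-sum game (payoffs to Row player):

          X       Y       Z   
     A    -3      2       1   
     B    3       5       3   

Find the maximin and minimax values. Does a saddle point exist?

Maximin = 3, Minimax = 3, Saddle: True

Work:
Row minimums: [-3, 3] → maximin = 3
Column maximums: [3, 5, 3] → minimax = 3
Saddle point exists! Game value = 3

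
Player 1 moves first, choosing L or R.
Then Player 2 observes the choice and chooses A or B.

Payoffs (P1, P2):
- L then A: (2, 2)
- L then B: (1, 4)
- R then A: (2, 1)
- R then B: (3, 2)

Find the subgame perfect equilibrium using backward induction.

P1 plays R, P2 plays B after L and B after R; Payoff (3, 2)

Work:
Backward induction:
After L: P2 chooses B → P1 gets 1
After R: P2 chooses B → P1 gets 3
P1 chooses R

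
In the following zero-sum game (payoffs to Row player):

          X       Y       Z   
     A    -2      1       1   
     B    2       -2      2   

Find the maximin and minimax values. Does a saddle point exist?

Maximin = -2, Minimax = 1, Saddle: False

Work:
Row minimums: [-2, -2] → maximin = -2
Column maximums: [2, 1, 2] → minimax = 1
No saddle point (maximin ≠ minimax). Mixed strategy needed.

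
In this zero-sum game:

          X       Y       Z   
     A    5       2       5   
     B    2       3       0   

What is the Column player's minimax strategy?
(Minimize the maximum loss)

Column should play Y, value = 3

Work:
Column player minimizes Row's maximum payoff:
Column X: max payoff to Row = 5
Column Y: max payoff to Row = 3
Column Z: max payoff to Row = 5
Minimum is 3, achieved by column Y.
Minimax strategy: Y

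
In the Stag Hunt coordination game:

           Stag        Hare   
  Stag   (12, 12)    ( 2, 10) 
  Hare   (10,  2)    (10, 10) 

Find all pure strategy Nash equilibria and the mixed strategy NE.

Pure NE: (Stag, Stag) and (Hare, Hare); Mixed NE: p = 0.8, q = 0.8

Work:
Check pure NE:
(Stag, Stag): (12, 12) - no unilateral deviation beneficial
(Hare, Hare): (10, 10) - no unilateral deviation beneficial
Mixed NE: P1 plays Stag with p = 0.8, P2 plays Stag with q = 0.8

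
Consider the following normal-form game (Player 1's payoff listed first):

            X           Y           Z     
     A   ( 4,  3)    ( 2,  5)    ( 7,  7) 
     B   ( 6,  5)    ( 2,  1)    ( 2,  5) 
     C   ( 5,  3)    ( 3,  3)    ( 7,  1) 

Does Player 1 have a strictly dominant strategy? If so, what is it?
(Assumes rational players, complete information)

No strictly dominant strategy exists for Player 1

Work:
A strategy strictly dominates another if it gives a strictly higher payoff against every opponent action. Compare each pair of P1's strategies column-by-column:
  A vs B: [4 vs 6, 2 vs 2, 7 vs 2] → A does not strictly dominate B (column X: 4 ≤ 6)
  A vs C: [4 vs 5, 2 vs 3, 7 vs 7] → A does not strictly dominate C (column X: 4 ≤ 5)
  B vs A: [6 vs 4, 2 vs 2, 2 vs 7] → B does not strictly dominate A (column Y: 2 ≤ 2)
  B vs C: [6 vs 5, 2 vs 3, 2 vs 7] → B does not strictly dominate C (column Y: 2 ≤ 3)
  C vs A: [5 vs 4, 3 vs 2, 7 vs 7] → C does not strictly dominate A (column Z: 7 ≤ 7)
  C vs B: [5 vs 6, 3 vs 2, 7 vs 2] → C does not strictly dominate B (column X: 5 ≤ 6)
No single strategy strictly dominates all others → no strictly dominant strategy.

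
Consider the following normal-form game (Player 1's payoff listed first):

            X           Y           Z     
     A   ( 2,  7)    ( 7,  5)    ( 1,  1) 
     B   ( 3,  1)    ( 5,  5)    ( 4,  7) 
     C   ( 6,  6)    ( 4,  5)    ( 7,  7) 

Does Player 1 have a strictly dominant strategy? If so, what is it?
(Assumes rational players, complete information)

No strictly dominant strategy exists for Player 1

Work:
A strategy strictly dominates another if it gives a strictly higher payoff against every opponent action. Compare each pair of P1's strategies column-by-column:
  A vs B: [2 vs 3, 7 vs 5, 1 vs 4] → A does not strictly dominate B (column X: 2 ≤ 3)
  A vs C: [2 vs 6, 7 vs 4, 1 vs 7] → A does not strictly dominate C (column X: 2 ≤ 6)
  B vs A: [3 vs 2, 5 vs 7, 4 vs 1] → B does not strictly dominate A (column Y: 5 ≤ 7)
  B vs C: [3 vs 6, 5 vs 4, 4 vs 7] → B does not strictly dominate C (column X: 3 ≤ 6)
  C vs A: [6 vs 2, 4 vs 7, 7 vs 1] → C does not strictly dominate A (column Y: 4 ≤ 7)
  C vs B: [6 vs 3, 4 vs 5, 7 vs 4] → C does not strictly dominate B (column Y: 4 ≤ 5)
No single strategy strictly dominates all others → no strictly dominant strategy.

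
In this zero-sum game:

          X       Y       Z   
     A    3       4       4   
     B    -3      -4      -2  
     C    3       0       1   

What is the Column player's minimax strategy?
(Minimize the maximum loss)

Column should play X, value = 3

Work:
Column player minimizes Row's maximum payoff:
Column X: max payoff to Row = 3
Column Y: max payoff to Row = 4
Column Z: max payoff to Row = 4
Minimum is 3, achieved by column X.
Minimax strategy: X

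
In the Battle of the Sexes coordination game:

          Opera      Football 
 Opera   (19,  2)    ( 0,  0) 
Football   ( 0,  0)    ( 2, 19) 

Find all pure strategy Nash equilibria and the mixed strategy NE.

Pure NE: (Opera, Opera) and (Football, Football); Mixed NE: p = 0.9048, q = 0.0952

Work:
Check pure NE:
(Opera, Opera): (19, 2) - no unilateral deviation beneficial
(Football, Football): (2, 19) - no unilateral deviation beneficial
Mixed NE: P1 plays Opera with p = 0.9048, P2 plays Opera with q = 0.0952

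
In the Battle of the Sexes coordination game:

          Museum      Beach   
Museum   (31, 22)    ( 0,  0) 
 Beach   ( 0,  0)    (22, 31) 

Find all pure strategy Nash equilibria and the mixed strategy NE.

Pure NE: (Museum, Museum) and (Beach, Beach); Mixed NE: p = 0.5849, q = 0.4151

Work:
Check pure NE:
(Museum, Museum): (31, 22) - no unilateral deviation beneficial
(Beach, Beach): (22, 31) - no unilateral deviation beneficial
Mixed NE: P1 plays Museum with p = 0.5849, P2 plays Museum with q = 0.4151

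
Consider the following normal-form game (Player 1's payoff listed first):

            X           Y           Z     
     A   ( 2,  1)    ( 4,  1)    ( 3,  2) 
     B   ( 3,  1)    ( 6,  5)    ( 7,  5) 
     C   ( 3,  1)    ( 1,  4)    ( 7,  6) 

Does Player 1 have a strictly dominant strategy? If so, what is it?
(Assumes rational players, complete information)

No strictly dominant strategy exists for Player 1

Work:
A strategy strictly dominates another if it gives a strictly higher payoff against every opponent action. Compare each pair of P1's strategies column-by-column:
  A vs B: [2 vs 3, 4 vs 6, 3 vs 7] → A does not strictly dominate B (column X: 2 ≤ 3)
  A vs C: [2 vs 3, 4 vs 1, 3 vs 7] → A does not strictly dominate C (column X: 2 ≤ 3)
  B vs A: [3 vs 2, 6 vs 4, 7 vs 3] → B strictly dominates A
  B vs C: [3 vs 3, 6 vs 1, 7 vs 7] → B does not strictly dominate C (column X: 3 ≤ 3)
  C vs A: [3 vs 2, 1 vs 4, 7 vs 3] → C does not strictly dominate A (column Y: 1 ≤ 4)
  C vs B: [3 vs 3, 1 vs 6, 7 vs 7] → C does not strictly dominate B (column X: 3 ≤ 3)
No single strategy strictly dominates all others → no strictly dominant strategy.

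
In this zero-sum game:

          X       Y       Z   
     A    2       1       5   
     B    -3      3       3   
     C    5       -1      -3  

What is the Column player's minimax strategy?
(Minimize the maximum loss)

Column should play Y, value = 3

Work:
Column player minimizes Row's maximum payoff:
Column X: max payoff to Row = 5
Column Y: max payoff to Row = 3
Column Z: max payoff to Row = 5
Minimum is 3, achieved by column Y.
Minimax strategy: Y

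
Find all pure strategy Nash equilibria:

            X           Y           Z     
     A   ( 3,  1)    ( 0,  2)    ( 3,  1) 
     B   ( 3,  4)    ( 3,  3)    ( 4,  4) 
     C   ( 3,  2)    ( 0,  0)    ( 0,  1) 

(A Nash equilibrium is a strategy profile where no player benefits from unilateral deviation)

Nash equilibrium: (B, X), (B, Z), (C, X)

Work:
Best responses:
  P1 vs X: payoffs [3, 3, 3] → best response A/B/C (payoff 3)
  P1 vs Y: payoffs [0, 3, 0] → best response B (payoff 3)
  P1 vs Z: payoffs [3, 4, 0] → best response B (payoff 4)
  P2 vs A: payoffs [1, 2, 1] → best response Y (payoff 2)
  P2 vs B: payoffs [4, 3, 4] → best response X/Z (payoff 4)
  P2 vs C: payoffs [2, 0, 1] → best response X (payoff 2)
Mutual best responses: (B,X), (B,Z), (C,X) → Nash equilibria.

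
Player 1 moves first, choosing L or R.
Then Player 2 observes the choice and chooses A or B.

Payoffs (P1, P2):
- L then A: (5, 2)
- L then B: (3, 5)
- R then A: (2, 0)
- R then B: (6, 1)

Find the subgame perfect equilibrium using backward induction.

P1 plays R, P2 plays B after L and B after R; Payoff (6, 1)

Work:
Backward induction:
After L: P2 chooses B → P1 gets 3
After R: P2 chooses B → P1 gets 6
P1 chooses R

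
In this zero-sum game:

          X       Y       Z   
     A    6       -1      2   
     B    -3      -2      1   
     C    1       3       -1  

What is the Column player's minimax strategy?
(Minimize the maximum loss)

Column should play Z, value = 2

Work:
Column player minimizes Row's maximum payoff:
Column X: max payoff to Row = 6
Column Y: max payoff to Row = 3
Column Z: max payoff to Row = 2
Minimum is 2, achieved by column Z.
Minimax strategy: Z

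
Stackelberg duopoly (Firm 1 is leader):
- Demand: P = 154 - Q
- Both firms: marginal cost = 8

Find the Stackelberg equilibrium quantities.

q₁* (leader) = 73.0, q₂* (follower) = 36.5

Work:
Follower's reaction: q₂ = (a - c - q₁)/2
Leader substitutes: π₁ = q₁·(a - q₁ - (a-c-q₁)/2 - c)
FOC: q₁* = (154 - 8)/2 = 73.00
Then: q₂* = (154 - 8 - 73.0)/2 = 36.50
Leader has first-mover advantage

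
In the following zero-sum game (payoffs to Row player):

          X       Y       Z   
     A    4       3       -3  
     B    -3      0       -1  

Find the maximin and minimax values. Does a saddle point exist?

Maximin = -3, Minimax = -1, Saddle: False

Work:
Row minimums: [-3, -3] → maximin = -3
Column maximums: [4, 3, -1] → minimax = -1
No saddle point (maximin ≠ minimax). Mixed strategy needed.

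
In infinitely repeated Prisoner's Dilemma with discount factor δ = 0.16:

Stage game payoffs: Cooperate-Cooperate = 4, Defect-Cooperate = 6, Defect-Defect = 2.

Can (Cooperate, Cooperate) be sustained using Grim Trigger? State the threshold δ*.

δ* = 0.5; since δ = 0.16 < 0.5, cooperation cannot be sustained

Work:
For Grim Trigger:
Cooperate forever: 4/(1-δ)
Defect then punished: 6 + 2·δ/(1-δ)
Need: 4/(1-δ) ≥ 6 + 2·δ/(1-δ)
Solving: δ ≥ (T-R)/(T-P) = (6-4)/(6-2) = 0.5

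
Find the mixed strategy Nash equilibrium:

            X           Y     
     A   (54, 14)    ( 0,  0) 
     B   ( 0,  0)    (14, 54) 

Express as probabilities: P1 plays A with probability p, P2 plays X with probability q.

p = 0.7941, q = 0.2059

Work:
Find probabilities that make opponent indifferent:
P2 chooses q to make P1 indifferent between A and B
P1 chooses p to make P2 indifferent between X and Y
Mixed NE: P1 plays (A: 0.7941, B: 0.2059), P2 plays (X: 0.2059, Y: 0.7941)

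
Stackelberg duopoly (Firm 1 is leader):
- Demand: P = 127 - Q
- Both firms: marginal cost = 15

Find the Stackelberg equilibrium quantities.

q₁* (leader) = 56.0, q₂* (follower) = 28.0

Work:
Follower's reaction: q₂ = (a - c - q₁)/2
Leader substitutes: π₁ = q₁·(a - q₁ - (a-c-q₁)/2 - c)
FOC: q₁* = (127 - 15)/2 = 56.00
Then: q₂* = (127 - 15 - 56.0)/2 = 28.00
Leader has first-mover advantage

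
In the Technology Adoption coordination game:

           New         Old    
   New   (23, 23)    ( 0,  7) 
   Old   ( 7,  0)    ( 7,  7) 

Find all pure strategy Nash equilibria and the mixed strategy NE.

Pure NE: (New, New) and (Old, Old); Mixed NE: p = 0.3043, q = 0.3043

Work:
Check pure NE:
(New, New): (23, 23) - no unilateral deviation beneficial
(Old, Old): (7, 7) - no unilateral deviation beneficial
Mixed NE: P1 plays New with p = 0.3043, P2 plays New with q = 0.3043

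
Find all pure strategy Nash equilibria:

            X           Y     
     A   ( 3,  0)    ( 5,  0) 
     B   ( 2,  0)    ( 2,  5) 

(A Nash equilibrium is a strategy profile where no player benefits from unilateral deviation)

Nash equilibrium: (A, X), (A, Y)

Work:
Best responses:
  P1 vs X: payoffs [3, 2] → best response A (payoff 3)
  P1 vs Y: payoffs [5, 2] → best response A (payoff 5)
  P2 vs A: payoffs [0, 0] → best response X/Y (payoff 0)
  P2 vs B: payoffs [0, 5] → best response Y (payoff 5)
Mutual best responses: (A,X), (A,Y) → Nash equilibria.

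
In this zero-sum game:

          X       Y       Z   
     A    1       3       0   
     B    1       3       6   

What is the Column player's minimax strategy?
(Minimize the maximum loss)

Column should play X, value = 1

Work:
Column player minimizes Row's maximum payoff:
Column X: max payoff to Row = 1
Column Y: max payoff to Row = 3
Column Z: max payoff to Row = 6
Minimum is 1, achieved by column X.
Minimax strategy: X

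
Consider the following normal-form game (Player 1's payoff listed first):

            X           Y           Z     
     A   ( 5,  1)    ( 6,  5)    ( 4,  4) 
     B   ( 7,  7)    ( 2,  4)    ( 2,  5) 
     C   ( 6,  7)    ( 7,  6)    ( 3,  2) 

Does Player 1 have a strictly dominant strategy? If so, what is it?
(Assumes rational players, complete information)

No strictly dominant strategy exists for Player 1

Work:
A strategy strictly dominates another if it gives a strictly higher payoff against every opponent action. Compare each pair of P1's strategies column-by-column:
  A vs B: [5 vs 7, 6 vs 2, 4 vs 2] → A does not strictly dominate B (column X: 5 ≤ 7)
  A vs C: [5 vs 6, 6 vs 7, 4 vs 3] → A does not strictly dominate C (column X: 5 ≤ 6)
  B vs A: [7 vs 5, 2 vs 6, 2 vs 4] → B does not strictly dominate A (column Y: 2 ≤ 6)
  B vs C: [7 vs 6, 2 vs 7, 2 vs 3] → B does not strictly dominate C (column Y: 2 ≤ 7)
  C vs A: [6 vs 5, 7 vs 6, 3 vs 4] → C does not strictly dominate A (column Z: 3 ≤ 4)
  C vs B: [6 vs 7, 7 vs 2, 3 vs 2] → C does not strictly dominate B (column X: 6 ≤ 7)
No single strategy strictly dominates all others → no strictly dominant strategy.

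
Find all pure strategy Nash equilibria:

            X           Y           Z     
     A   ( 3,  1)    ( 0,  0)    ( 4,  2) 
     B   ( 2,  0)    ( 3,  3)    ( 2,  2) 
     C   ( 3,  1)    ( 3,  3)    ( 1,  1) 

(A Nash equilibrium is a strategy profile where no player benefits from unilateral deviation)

Nash equilibrium: (A, Z), (B, Y), (C, Y)

Work:
Best responses:
  P1 vs X: payoffs [3, 2, 3] → best response A/C (payoff 3)
  P1 vs Y: payoffs [0, 3, 3] → best response B/C (payoff 3)
  P1 vs Z: payoffs [4, 2, 1] → best response A (payoff 4)
  P2 vs A: payoffs [1, 0, 2] → best response Z (payoff 2)
  P2 vs B: payoffs [0, 3, 2] → best response Y (payoff 3)
  P2 vs C: payoffs [1, 3, 1] → best response Y (payoff 3)
Mutual best responses: (A,Z), (B,Y), (C,Y) → Nash equilibria.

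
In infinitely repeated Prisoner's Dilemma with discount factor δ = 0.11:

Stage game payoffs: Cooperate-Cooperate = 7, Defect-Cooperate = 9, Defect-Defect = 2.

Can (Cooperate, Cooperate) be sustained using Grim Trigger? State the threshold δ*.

δ* = 0.2857; since δ = 0.11 < 0.2857, cooperation cannot be sustained

Work:
For Grim Trigger:
Cooperate forever: 7/(1-δ)
Defect then punished: 9 + 2·δ/(1-δ)
Need: 7/(1-δ) ≥ 9 + 2·δ/(1-δ)
Solving: δ ≥ (T-R)/(T-P) = (9-7)/(9-2) = 0.2857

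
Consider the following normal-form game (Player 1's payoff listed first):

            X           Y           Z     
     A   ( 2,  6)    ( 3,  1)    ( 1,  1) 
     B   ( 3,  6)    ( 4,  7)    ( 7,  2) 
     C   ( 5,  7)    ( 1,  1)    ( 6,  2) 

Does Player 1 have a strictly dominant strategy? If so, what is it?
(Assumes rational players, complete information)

No strictly dominant strategy exists for Player 1

Work:
A strategy strictly dominates another if it gives a strictly higher payoff against every opponent action. Compare each pair of P1's strategies column-by-column:
  A vs B: [2 vs 3, 3 vs 4, 1 vs 7] → A does not strictly dominate B (column X: 2 ≤ 3)
  A vs C: [2 vs 5, 3 vs 1, 1 vs 6] → A does not strictly dominate C (column X: 2 ≤ 5)
  B vs A: [3 vs 2, 4 vs 3, 7 vs 1] → B strictly dominates A
  B vs C: [3 vs 5, 4 vs 1, 7 vs 6] → B does not strictly dominate C (column X: 3 ≤ 5)
  C vs A: [5 vs 2, 1 vs 3, 6 vs 1] → C does not strictly dominate A (column Y: 1 ≤ 3)
  C vs B: [5 vs 3, 1 vs 4, 6 vs 7] → C does not strictly dominate B (column Y: 1 ≤ 4)
No single strategy strictly dominates all others → no strictly dominant strategy.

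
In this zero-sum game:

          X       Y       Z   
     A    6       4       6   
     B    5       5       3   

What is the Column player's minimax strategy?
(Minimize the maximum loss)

Column should play Y, value = 5

Work:
Column player minimizes Row's maximum payoff:
Column X: max payoff to Row = 6
Column Y: max payoff to Row = 5
Column Z: max payoff to Row = 6
Minimum is 5, achieved by column Y.
Minimax strategy: Y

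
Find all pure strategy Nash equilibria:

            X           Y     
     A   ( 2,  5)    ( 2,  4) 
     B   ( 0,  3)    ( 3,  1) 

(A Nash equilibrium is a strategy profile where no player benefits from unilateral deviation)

Nash equilibrium: (A, X)

Work:
Best responses:
  P1 vs X: payoffs [2, 0] → best response A (payoff 2)
  P1 vs Y: payoffs [2, 3] → best response B (payoff 3)
  P2 vs A: payoffs [5, 4] → best response X (payoff 5)
  P2 vs B: payoffs [3, 1] → best response X (payoff 3)
Mutual best responses: (A,X) → Nash equilibria.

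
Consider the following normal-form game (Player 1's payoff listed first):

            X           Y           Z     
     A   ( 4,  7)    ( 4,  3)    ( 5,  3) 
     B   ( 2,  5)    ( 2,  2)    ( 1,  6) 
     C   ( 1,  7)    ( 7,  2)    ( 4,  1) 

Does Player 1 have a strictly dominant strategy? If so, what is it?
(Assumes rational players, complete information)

No strictly dominant strategy exists for Player 1

Work:
A strategy strictly dominates another if it gives a strictly higher payoff against every opponent action. Compare each pair of P1's strategies column-by-column:
  A vs B: [4 vs 2, 4 vs 2, 5 vs 1] → A strictly dominates B
  A vs C: [4 vs 1, 4 vs 7, 5 vs 4] → A does not strictly dominate C (column Y: 4 ≤ 7)
  B vs A: [2 vs 4, 2 vs 4, 1 vs 5] → B does not strictly dominate A (column X: 2 ≤ 4)
  B vs C: [2 vs 1, 2 vs 7, 1 vs 4] → B does not strictly dominate C (column Y: 2 ≤ 7)
  C vs A: [1 vs 4, 7 vs 4, 4 vs 5] → C does not strictly dominate A (column X: 1 ≤ 4)
  C vs B: [1 vs 2, 7 vs 2, 4 vs 1] → C does not strictly dominate B (column X: 1 ≤ 2)
No single strategy strictly dominates all others → no strictly dominant strategy.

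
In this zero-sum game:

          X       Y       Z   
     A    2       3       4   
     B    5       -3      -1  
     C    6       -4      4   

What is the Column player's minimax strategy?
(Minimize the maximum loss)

Column should play Y, value = 3

Work:
Column player minimizes Row's maximum payoff:
Column X: max payoff to Row = 6
Column Y: max payoff to Row = 3
Column Z: max payoff to Row = 4
Minimum is 3, achieved by column Y.
Minimax strategy: Y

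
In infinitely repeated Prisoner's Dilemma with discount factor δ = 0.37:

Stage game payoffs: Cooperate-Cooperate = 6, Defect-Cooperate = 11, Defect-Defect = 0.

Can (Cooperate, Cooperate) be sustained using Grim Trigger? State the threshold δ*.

δ* = 0.4545; since δ = 0.37 < 0.4545, cooperation cannot be sustained

Work:
For Grim Trigger:
Cooperate forever: 6/(1-δ)
Defect then punished: 11 + 0·δ/(1-δ)
Need: 6/(1-δ) ≥ 11 + 0·δ/(1-δ)
Solving: δ ≥ (T-R)/(T-P) = (11-6)/(11-0) = 0.4545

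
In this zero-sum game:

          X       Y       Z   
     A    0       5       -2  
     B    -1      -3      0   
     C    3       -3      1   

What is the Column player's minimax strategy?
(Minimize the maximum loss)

Column should play Z, value = 1

Work:
Column player minimizes Row's maximum payoff:
Column X: max payoff to Row = 3
Column Y: max payoff to Row = 5
Column Z: max payoff to Row = 1
Minimum is 1, achieved by column Z.
Minimax strategy: Z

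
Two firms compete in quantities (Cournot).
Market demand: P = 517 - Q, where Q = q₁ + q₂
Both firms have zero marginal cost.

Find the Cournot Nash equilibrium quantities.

q₁* = q₂* = 172.33; P* = 172.33

Work:
Profit: π_i = P·q_i = (a - q_i - q_j)·q_i
FOC: ∂π_i/∂q_i = a - 2q_i - q_j = 0
Reaction function: q_i = (517 - q_j)/2
Symmetry: q* = 517/3 = 172.33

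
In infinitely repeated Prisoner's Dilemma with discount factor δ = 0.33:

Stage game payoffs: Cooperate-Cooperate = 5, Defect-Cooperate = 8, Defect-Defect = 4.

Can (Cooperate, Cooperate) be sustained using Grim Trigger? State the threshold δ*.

δ* = 0.75; since δ = 0.33 < 0.75, cooperation cannot be sustained

Work:
For Grim Trigger:
Cooperate forever: 5/(1-δ)
Defect then punished: 8 + 4·δ/(1-δ)
Need: 5/(1-δ) ≥ 8 + 4·δ/(1-δ)
Solving: δ ≥ (T-R)/(T-P) = (8-5)/(8-4) = 0.75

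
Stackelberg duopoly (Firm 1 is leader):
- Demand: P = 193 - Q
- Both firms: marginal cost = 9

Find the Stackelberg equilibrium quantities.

q₁* (leader) = 92.0, q₂* (follower) = 46.0

Work:
Follower's reaction: q₂ = (a - c - q₁)/2
Leader substitutes: π₁ = q₁·(a - q₁ - (a-c-q₁)/2 - c)
FOC: q₁* = (193 - 9)/2 = 92.00
Then: q₂* = (193 - 9 - 92.0)/2 = 46.00
Leader has first-mover advantage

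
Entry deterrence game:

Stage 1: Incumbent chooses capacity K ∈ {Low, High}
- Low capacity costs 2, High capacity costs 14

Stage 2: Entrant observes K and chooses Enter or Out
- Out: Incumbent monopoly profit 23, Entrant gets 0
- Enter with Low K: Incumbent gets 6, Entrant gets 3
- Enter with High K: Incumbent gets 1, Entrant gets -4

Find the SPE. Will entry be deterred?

SPE: (High, Enter|Low, Out|High); Entry deterred. Incumbent net profit = 9

Work:
After Low K: Entrant enters (3 > 0)
After High K: Entrant stays out (-4 < 0)
Incumbent: Low → 6−2=4, High → 23−14=9
Incumbent chooses High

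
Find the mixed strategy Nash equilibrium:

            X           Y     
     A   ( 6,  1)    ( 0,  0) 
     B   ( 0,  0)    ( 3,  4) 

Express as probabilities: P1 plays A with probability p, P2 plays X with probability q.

p = 0.8, q = 0.3333

Work:
Find probabilities that make opponent indifferent:
P2 chooses q to make P1 indifferent between A and B
P1 chooses p to make P2 indifferent between X and Y
Mixed NE: P1 plays (A: 0.8, B: 0.2), P2 plays (X: 0.3333, Y: 0.6667)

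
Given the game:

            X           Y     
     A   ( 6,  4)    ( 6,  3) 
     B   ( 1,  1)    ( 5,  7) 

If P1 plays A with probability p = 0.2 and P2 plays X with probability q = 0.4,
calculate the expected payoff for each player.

E[P1] = 3.92, E[P2] = 4.36

Work:
E[P1] = p·q·π₁(A,X) + p·(1-q)·π₁(A,Y) + (1-p)·q·π₁(B,X) + (1-p)·(1-q)·π₁(B,Y)
= 0.2·0.4·6 + 0.2·0.6·6 + 0.8·0.4·1 + 0.8·0.6·5
= 3.92

E[P2] = 4.36 (similar calculation)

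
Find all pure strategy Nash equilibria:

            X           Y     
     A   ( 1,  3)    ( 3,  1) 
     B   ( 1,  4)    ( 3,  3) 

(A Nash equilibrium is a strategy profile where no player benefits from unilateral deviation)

Nash equilibrium: (A, X), (B, X)

Work:
Best responses:
  P1 vs X: payoffs [1, 1] → best response A/B (payoff 1)
  P1 vs Y: payoffs [3, 3] → best response A/B (payoff 3)
  P2 vs A: payoffs [3, 1] → best response X (payoff 3)
  P2 vs B: payoffs [4, 3] → best response X (payoff 4)
Mutual best responses: (A,X), (B,X) → Nash equilibria.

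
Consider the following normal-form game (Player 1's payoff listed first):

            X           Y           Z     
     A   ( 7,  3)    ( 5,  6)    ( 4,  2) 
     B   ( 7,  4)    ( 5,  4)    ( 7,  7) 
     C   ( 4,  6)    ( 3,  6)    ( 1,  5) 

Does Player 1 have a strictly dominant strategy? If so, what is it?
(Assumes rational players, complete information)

No strictly dominant strategy exists for Player 1

Work:
A strategy strictly dominates another if it gives a strictly higher payoff against every opponent action. Compare each pair of P1's strategies column-by-column:
  A vs B: [7 vs 7, 5 vs 5, 4 vs 7] → A does not strictly dominate B (column X: 7 ≤ 7)
  A vs C: [7 vs 4, 5 vs 3, 4 vs 1] → A strictly dominates C
  B vs A: [7 vs 7, 5 vs 5, 7 vs 4] → B does not strictly dominate A (column X: 7 ≤ 7)
  B vs C: [7 vs 4, 5 vs 3, 7 vs 1] → B strictly dominates C
  C vs A: [4 vs 7, 3 vs 5, 1 vs 4] → C does not strictly dominate A (column X: 4 ≤ 7)
  C vs B: [4 vs 7, 3 vs 5, 1 vs 7] → C does not strictly dominate B (column X: 4 ≤ 7)
No single strategy strictly dominates all others → no strictly dominant strategy.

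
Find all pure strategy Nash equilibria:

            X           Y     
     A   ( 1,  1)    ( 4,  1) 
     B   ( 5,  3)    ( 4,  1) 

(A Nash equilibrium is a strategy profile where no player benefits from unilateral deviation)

Nash equilibrium: (A, Y), (B, X)

Work:
Best responses:
  P1 vs X: payoffs [1, 5] → best response B (payoff 5)
  P1 vs Y: payoffs [4, 4] → best response A/B (payoff 4)
  P2 vs A: payoffs [1, 1] → best response X/Y (payoff 1)
  P2 vs B: payoffs [3, 1] → best response X (payoff 3)
Mutual best responses: (A,Y), (B,X) → Nash equilibria.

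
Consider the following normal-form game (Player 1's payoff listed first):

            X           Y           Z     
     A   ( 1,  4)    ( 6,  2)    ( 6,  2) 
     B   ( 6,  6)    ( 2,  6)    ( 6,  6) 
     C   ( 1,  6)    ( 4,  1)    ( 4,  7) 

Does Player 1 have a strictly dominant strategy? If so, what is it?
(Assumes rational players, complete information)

No strictly dominant strategy exists for Player 1

Work:
A strategy strictly dominates another if it gives a strictly higher payoff against every opponent action. Compare each pair of P1's strategies column-by-column:
  A vs B: [1 vs 6, 6 vs 2, 6 vs 6] → A does not strictly dominate B (column X: 1 ≤ 6)
  A vs C: [1 vs 1, 6 vs 4, 6 vs 4] → A does not strictly dominate C (column X: 1 ≤ 1)
  B vs A: [6 vs 1, 2 vs 6, 6 vs 6] → B does not strictly dominate A (column Y: 2 ≤ 6)
  B vs C: [6 vs 1, 2 vs 4, 6 vs 4] → B does not strictly dominate C (column Y: 2 ≤ 4)
  C vs A: [1 vs 1, 4 vs 6, 4 vs 6] → C does not strictly dominate A (column X: 1 ≤ 1)
  C vs B: [1 vs 6, 4 vs 2, 4 vs 6] → C does not strictly dominate B (column X: 1 ≤ 6)
No single strategy strictly dominates all others → no strictly dominant strategy.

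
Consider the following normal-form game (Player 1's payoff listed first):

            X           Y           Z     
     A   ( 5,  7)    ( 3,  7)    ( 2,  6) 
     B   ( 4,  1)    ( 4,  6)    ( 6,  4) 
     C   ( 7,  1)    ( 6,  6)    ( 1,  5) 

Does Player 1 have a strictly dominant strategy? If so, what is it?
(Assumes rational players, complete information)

No strictly dominant strategy exists for Player 1

Work:
A strategy strictly dominates another if it gives a strictly higher payoff against every opponent action. Compare each pair of P1's strategies column-by-column:
  A vs B: [5 vs 4, 3 vs 4, 2 vs 6] → A does not strictly dominate B (column Y: 3 ≤ 4)
  A vs C: [5 vs 7, 3 vs 6, 2 vs 1] → A does not strictly dominate C (column X: 5 ≤ 7)
  B vs A: [4 vs 5, 4 vs 3, 6 vs 2] → B does not strictly dominate A (column X: 4 ≤ 5)
  B vs C: [4 vs 7, 4 vs 6, 6 vs 1] → B does not strictly dominate C (column X: 4 ≤ 7)
  C vs A: [7 vs 5, 6 vs 3, 1 vs 2] → C does not strictly dominate A (column Z: 1 ≤ 2)
  C vs B: [7 vs 4, 6 vs 4, 1 vs 6] → C does not strictly dominate B (column Z: 1 ≤ 6)
No single strategy strictly dominates all others → no strictly dominant strategy.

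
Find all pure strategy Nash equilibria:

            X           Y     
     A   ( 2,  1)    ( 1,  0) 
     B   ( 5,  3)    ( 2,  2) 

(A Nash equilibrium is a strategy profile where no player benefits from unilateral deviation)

Nash equilibrium: (B, X)

Work:
Best responses:
  P1 vs X: payoffs [2, 5] → best response B (payoff 5)
  P1 vs Y: payoffs [1, 2] → best response B (payoff 2)
  P2 vs A: payoffs [1, 0] → best response X (payoff 1)
  P2 vs B: payoffs [3, 2] → best response X (payoff 3)
Mutual best responses: (B,X) → Nash equilibria.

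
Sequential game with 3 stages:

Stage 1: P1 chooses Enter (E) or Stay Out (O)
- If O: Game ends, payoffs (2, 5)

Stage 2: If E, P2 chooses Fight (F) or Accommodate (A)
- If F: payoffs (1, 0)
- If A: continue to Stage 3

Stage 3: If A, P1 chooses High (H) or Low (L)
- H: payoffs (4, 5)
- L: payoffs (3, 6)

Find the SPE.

SPE: (E, A, H); Outcome (4, 5)

Work:
Stage 3: P1 chooses H (4 vs 3)
Stage 2: P2: F->0, A->5 (anticipating H). Choose A
Stage 1: P1: O->2, E->4 (anticipating A, H). Choose E
SPE path: E -> A -> H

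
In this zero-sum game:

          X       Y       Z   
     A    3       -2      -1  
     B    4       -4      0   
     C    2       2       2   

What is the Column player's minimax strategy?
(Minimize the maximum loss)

Column should play Y or Z (all achieve the minimum), value = 2

Work:
Column player minimizes Row's maximum payoff:
Column X: max payoff to Row = 4
Column Y: max payoff to Row = 2
Column Z: max payoff to Row = 2
Minimum is 2, achieved by columns Y, Z (tied).
Each of Y or Z is a minimax strategy.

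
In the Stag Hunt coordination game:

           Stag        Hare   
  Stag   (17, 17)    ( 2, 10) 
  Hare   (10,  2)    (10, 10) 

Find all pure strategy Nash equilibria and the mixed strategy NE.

Pure NE: (Stag, Stag) and (Hare, Hare); Mixed NE: p = 0.5333, q = 0.5333

Work:
Check pure NE:
(Stag, Stag): (17, 17) - no unilateral deviation beneficial
(Hare, Hare): (10, 10) - no unilateral deviation beneficial
Mixed NE: P1 plays Stag with p = 0.5333, P2 plays Stag with q = 0.5333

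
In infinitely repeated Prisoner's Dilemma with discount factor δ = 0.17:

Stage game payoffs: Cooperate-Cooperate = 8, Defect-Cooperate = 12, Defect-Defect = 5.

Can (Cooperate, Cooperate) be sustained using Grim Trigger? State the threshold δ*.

δ* = 0.5714; since δ = 0.17 < 0.5714, cooperation cannot be sustained

Work:
For Grim Trigger:
Cooperate forever: 8/(1-δ)
Defect then punished: 12 + 5·δ/(1-δ)
Need: 8/(1-δ) ≥ 12 + 5·δ/(1-δ)
Solving: δ ≥ (T-R)/(T-P) = (12-8)/(12-5) = 0.5714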